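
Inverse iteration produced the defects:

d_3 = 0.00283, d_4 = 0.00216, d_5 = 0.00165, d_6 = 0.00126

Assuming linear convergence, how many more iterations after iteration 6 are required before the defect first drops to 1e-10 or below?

Rate ρ ≈ d_6/d_5 = 0.00126/0.00165 = 0.7636.
After j more steps, d_{6+j} ≈ 0.00126·ρ^j; need ρ^j ≤ 1e-10/0.00126 = 7.93651e-08.
j ≥ ln(7.93651e-08)/ln(0.7636) = -16.3492/-0.26971 = 60.618.
So 61 more iterations are needed.

61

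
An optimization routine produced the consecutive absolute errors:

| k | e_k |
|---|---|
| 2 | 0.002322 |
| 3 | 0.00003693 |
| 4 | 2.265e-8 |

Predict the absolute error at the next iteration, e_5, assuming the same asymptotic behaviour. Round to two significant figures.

First estimate the order: p ≈ ln(e_4/e_3) / ln(e_3/e_2) = ln(2.265e-8/0.00003693)/ln(0.00003693/0.002322) = ln(0.000613323)/ln(0.0159044) ≈ 1.7861.
Then e_5 ≈ e_4·(e_4/e_3)^p = 2.265e-8·(0.000613323)^1.7861 = 2.265e-8·1.83017e-06 ≈ 4.145e-14.

4.1e-14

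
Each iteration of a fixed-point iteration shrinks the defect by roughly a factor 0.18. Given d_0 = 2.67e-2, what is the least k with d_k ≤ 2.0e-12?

14

After k steps, d_k ≈ 2.67e-2·0.18^k.
Need 0.18^k ≤ 2.0e-12/2.67e-2 = 7.49064e-11.
k ≥ ln(7.49064e-11)/ln(0.18) = -23.3148/-1.71480 = 13.596.
Smallest integer k = 14.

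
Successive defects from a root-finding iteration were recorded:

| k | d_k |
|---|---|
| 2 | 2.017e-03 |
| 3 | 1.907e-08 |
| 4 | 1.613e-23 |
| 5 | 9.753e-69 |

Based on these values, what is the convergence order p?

Consecutive ratios: d_5/d_4 = 9.753e-69/1.613e-23 = 6.0465e-46, d_4/d_3 = 1.613e-23/1.907e-08 = 8.45831e-16.
p ≈ ln(6.0465e-46)/ln(8.45831e-16) = -104.1194/-34.7062 ≈ 3.00.
So the convergence is cubic (order 3).

3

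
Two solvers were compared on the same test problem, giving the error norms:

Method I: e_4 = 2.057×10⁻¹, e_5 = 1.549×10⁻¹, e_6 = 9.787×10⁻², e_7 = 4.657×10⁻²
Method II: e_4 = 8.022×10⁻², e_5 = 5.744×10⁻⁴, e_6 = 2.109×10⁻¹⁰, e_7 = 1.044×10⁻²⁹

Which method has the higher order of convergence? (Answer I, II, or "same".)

II

Method I: p ≈ ln(4.657×10⁻²/9.787×10⁻²)/ln(9.787×10⁻²/1.549×10⁻¹) ≈ 1.62.
Method II: p ≈ ln(1.044×10⁻²⁹/2.109×10⁻¹⁰)/ln(2.109×10⁻¹⁰/5.744×10⁻⁴) ≈ 3.00.
Method II has the higher order (≈3.0 vs ≈1.6).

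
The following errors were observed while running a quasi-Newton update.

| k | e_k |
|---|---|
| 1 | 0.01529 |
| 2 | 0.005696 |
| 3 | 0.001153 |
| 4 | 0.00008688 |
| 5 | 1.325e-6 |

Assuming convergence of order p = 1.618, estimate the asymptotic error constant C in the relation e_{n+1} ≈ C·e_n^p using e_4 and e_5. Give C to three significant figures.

4.93

C ≈ e_5 / e_4^1.618
  = 1.325e-6 / (0.00008688)^1.618
  = 1.325e-6 / 2.68641e-07 ≈ 4.9322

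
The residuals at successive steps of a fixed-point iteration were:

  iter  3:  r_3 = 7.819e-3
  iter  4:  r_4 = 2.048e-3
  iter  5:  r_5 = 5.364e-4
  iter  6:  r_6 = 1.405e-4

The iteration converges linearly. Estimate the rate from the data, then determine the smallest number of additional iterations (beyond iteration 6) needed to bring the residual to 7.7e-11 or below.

Rate ρ ≈ r_6/r_5 = 1.405e-4/5.364e-4 = 0.2619.
After j more steps, r_{6+j} ≈ 1.405e-4·ρ^j; need ρ^j ≤ 7.7e-11/1.405e-4 = 5.48043e-07.
j ≥ ln(5.48043e-07)/ln(0.2619) = -14.4169/-1.33979 = 10.761.
So 11 more iterations are needed.

11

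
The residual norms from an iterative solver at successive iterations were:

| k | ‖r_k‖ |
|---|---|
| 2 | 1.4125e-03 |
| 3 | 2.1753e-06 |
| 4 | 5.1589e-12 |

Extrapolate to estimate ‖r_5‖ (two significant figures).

2.9e-23

First estimate the order: p ≈ ln(‖r_4‖/‖r_3‖) / ln(‖r_3‖/‖r_2‖) = ln(5.1589e-12/2.1753e-06)/ln(2.1753e-06/1.4125e-03) = ln(2.37158e-06)/ln(0.00154004) ≈ 2.0000.
Then ‖r_5‖ ≈ ‖r_4‖·(‖r_4‖/‖r_3‖)^p = 5.1589e-12·(2.37158e-06)^2.0000 = 5.1589e-12·5.62439e-12 ≈ 2.902e-23.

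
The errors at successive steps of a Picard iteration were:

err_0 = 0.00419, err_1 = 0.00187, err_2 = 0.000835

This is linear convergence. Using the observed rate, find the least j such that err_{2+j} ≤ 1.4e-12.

26

Rate ρ ≈ err_2/err_1 = 0.000835/0.00187 = 0.4465.
After j more steps, err_{2+j} ≈ 0.000835·ρ^j; need ρ^j ≤ 1.4e-12/0.000835 = 1.67665e-09.
j ≥ ln(1.67665e-09)/ln(0.4465) = -20.2065/-0.80632 = 25.060.
So 26 more iterations are needed.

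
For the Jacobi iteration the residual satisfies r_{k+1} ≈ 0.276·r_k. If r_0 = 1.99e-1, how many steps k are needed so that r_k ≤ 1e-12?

21

After k steps, r_k ≈ 1.99e-1·0.276^k.
Need 0.276^k ≤ 1e-12/1.99e-1 = 5.02513e-12.
k ≥ ln(5.02513e-12)/ln(0.276) = -26.0166/-1.28735 = 20.209.
Smallest integer k = 21.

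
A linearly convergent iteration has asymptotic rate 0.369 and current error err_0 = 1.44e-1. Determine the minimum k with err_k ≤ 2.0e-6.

After k steps, err_k ≈ 1.44e-1·0.369^k.
Need 0.369^k ≤ 2.0e-6/1.44e-1 = 1.38889e-05.
k ≥ ln(1.38889e-05)/ln(0.369) = -11.1844/-0.99696 = 11.219.
Smallest integer k = 12.

12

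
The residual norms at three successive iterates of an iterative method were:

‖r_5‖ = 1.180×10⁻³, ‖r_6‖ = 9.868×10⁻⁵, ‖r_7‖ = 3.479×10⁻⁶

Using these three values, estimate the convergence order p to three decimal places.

p ≈ ln(‖r_7‖/‖r_6‖) / ln(‖r_6‖/‖r_5‖)
  = ln(3.479×10⁻⁶/9.868×10⁻⁵) / ln(9.868×10⁻⁵/1.180×10⁻³)
  = ln(0.0352554) / ln(0.0836271)
  = -3.345137 / -2.481388 ≈ 1.348091

1.348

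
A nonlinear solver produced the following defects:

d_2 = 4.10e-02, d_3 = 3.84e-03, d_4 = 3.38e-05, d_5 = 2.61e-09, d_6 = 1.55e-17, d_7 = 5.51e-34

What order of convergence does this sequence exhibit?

Consecutive ratios: d_7/d_6 = 5.51e-34/1.55e-17 = 3.55484e-17, d_6/d_5 = 1.55e-17/2.61e-09 = 5.9387e-09.
p ≈ ln(3.55484e-17)/ln(5.9387e-09) = -37.8756/-18.9418 ≈ 2.00.
So the convergence is quadratic (order 2).

2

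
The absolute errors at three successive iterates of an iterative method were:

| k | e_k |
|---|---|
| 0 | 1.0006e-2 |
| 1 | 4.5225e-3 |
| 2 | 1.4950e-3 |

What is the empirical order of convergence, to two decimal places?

p ≈ ln(e_2/e_1) / ln(e_1/e_0)
  = ln(1.4950e-3/4.5225e-3) / ln(4.5225e-3/1.0006e-2)
  = ln(0.330569) / ln(0.451979)
  = -1.10694 / -0.79412 ≈ 1.39392

1.39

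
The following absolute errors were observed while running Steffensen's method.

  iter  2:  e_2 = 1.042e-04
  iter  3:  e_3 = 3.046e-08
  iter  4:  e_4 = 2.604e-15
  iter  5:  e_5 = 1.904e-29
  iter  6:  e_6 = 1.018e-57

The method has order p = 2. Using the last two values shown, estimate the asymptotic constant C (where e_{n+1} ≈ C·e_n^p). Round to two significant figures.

C ≈ e_6 / e_5^2
  = 1.018e-57 / (1.904e-29)^2
  = 1.018e-57 / 3.62522e-58 ≈ 2.8081

2.8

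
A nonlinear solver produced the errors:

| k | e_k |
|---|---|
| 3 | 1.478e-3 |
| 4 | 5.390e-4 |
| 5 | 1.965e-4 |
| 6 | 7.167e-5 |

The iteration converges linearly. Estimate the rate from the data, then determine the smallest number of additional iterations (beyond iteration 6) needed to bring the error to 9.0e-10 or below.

12

Rate ρ ≈ e_6/e_5 = 7.167e-5/1.965e-4 = 0.3647.
After j more steps, e_{6+j} ≈ 7.167e-5·ρ^j; need ρ^j ≤ 9.0e-10/7.167e-5 = 1.25576e-05.
j ≥ ln(1.25576e-05)/ln(0.3647) = -11.2852/-1.00868 = 11.188.
So 12 more iterations are needed.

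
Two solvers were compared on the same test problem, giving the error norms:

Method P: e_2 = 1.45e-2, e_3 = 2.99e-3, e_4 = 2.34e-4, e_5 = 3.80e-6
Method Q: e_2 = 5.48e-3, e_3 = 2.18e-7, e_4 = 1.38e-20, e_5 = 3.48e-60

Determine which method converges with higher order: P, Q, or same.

Method P: p ≈ ln(3.80e-6/2.34e-4)/ln(2.34e-4/2.99e-3) ≈ 1.62.
Method Q: p ≈ ln(3.48e-60/1.38e-20)/ln(1.38e-20/2.18e-7) ≈ 3.00.
Method Q has the higher order (≈3.0 vs ≈1.6).

Q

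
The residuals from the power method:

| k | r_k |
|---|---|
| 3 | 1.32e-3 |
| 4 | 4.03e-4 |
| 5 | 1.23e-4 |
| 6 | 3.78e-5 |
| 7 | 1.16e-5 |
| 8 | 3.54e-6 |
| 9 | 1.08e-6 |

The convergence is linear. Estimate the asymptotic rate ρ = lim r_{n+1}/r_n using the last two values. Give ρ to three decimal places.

0.305

ρ ≈ r_9/r_8 = 1.08e-6/3.54e-6 = 0.30508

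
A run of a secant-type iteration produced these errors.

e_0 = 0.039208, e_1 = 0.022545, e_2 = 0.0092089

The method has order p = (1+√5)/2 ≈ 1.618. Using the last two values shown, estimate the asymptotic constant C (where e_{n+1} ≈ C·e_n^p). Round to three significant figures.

C ≈ e_2 / e_1^1.618
  = 0.0092089 / (0.022545)^1.618
  = 0.0092089 / 0.00216389 ≈ 4.2557

4.26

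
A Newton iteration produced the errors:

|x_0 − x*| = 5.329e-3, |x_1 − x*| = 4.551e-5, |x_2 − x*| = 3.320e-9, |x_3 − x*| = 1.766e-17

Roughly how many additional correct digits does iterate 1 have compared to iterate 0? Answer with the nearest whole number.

Digits gained ≈ log₁₀(|x_0 − x*|/|x_1 − x*|) = log₁₀(5.329e-3/4.551e-5) = log₁₀(117.095) ≈ 2.069.

2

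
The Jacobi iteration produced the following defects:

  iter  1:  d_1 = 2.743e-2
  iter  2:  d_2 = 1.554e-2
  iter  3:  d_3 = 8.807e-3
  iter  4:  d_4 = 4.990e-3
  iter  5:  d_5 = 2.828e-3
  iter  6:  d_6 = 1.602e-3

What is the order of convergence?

1

Consecutive ratios: d_6/d_5 = 1.602e-3/2.828e-3 = 0.566478, d_5/d_4 = 2.828e-3/4.990e-3 = 0.566733.
p ≈ ln(0.566478)/ln(0.566733) = -0.5683/-0.5679 ≈ 1.00.
So the convergence is linear (order 1).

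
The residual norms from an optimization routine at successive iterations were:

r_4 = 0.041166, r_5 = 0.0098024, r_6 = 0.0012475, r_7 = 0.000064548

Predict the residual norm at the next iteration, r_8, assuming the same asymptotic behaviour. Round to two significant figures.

First estimate the order: p ≈ ln(r_7/r_6) / ln(r_6/r_5) = ln(0.000064548/0.0012475)/ln(0.0012475/0.0098024) = ln(0.0517419)/ln(0.127265) ≈ 1.4366.
Then r_8 ≈ r_7·(r_7/r_6)^p = 0.000064548·(0.0517419)^1.4366 = 0.000064548·0.0142006 ≈ 9.166e-07.

9.2e-7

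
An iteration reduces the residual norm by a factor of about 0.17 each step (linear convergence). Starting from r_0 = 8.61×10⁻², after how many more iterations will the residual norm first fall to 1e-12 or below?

After k steps, r_k ≈ 8.61×10⁻²·0.17^k.
Need 0.17^k ≤ 1e-12/8.61×10⁻² = 1.16144e-11.
k ≥ ln(1.16144e-11)/ln(0.17) = -25.1788/-1.77196 = 14.210.
Smallest integer k = 15.

15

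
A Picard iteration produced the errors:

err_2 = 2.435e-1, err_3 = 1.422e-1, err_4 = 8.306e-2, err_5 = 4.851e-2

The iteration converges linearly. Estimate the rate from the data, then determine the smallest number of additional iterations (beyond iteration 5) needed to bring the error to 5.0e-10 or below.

35

Rate ρ ≈ err_5/err_4 = 4.851e-2/8.306e-2 = 0.5840.
After j more steps, err_{5+j} ≈ 4.851e-2·ρ^j; need ρ^j ≤ 5.0e-10/4.851e-2 = 1.03072e-08.
j ≥ ln(1.03072e-08)/ln(0.5840) = -18.3904/-0.53785 = 34.192.
So 35 more iterations are needed.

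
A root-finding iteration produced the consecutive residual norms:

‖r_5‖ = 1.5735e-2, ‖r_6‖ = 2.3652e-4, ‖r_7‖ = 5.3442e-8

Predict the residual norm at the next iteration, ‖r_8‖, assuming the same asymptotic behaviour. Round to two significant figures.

2.7e-15

First estimate the order: p ≈ ln(‖r_7‖/‖r_6‖) / ln(‖r_6‖/‖r_5‖) = ln(5.3442e-8/2.3652e-4)/ln(2.3652e-4/1.5735e-2) = ln(0.000225951)/ln(0.0150315) ≈ 2.0000.
Then ‖r_8‖ ≈ ‖r_7‖·(‖r_7‖/‖r_6‖)^p = 5.3442e-8·(0.000225951)^2.0000 = 5.3442e-8·5.10539e-08 ≈ 2.728e-15.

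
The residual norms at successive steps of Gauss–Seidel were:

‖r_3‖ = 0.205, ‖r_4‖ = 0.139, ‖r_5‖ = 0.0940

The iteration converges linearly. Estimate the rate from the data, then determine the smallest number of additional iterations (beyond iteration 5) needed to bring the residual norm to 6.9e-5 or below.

19

Rate ρ ≈ ‖r_5‖/‖r_4‖ = 0.0940/0.139 = 0.6763.
After j more steps, ‖r_{5+j}‖ ≈ 0.0940·ρ^j; need ρ^j ≤ 6.9e-5/0.0940 = 0.000734043.
j ≥ ln(0.000734043)/ln(0.6763) = -7.2169/-0.39112 = 18.452.
So 19 more iterations are needed.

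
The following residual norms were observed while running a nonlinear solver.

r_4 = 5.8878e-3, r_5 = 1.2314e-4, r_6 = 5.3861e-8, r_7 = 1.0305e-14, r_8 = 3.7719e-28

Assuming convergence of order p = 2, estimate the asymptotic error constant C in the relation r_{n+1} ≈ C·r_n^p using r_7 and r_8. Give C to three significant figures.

3.55

C ≈ r_8 / r_7^2
  = 3.7719e-28 / (1.0305e-14)^2
  = 3.7719e-28 / 1.06193e-28 ≈ 3.5519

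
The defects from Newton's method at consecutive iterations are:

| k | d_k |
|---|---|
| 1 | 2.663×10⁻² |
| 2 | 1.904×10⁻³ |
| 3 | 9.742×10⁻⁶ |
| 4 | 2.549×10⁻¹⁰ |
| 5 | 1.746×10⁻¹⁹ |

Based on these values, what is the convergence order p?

2

Consecutive ratios: d_5/d_4 = 1.746×10⁻¹⁹/2.549×10⁻¹⁰ = 6.84974e-10, d_4/d_3 = 2.549×10⁻¹⁰/9.742×10⁻⁶ = 2.61651e-05.
p ≈ ln(6.84974e-10)/ln(2.61651e-05) = -21.1016/-10.5511 ≈ 2.00.
So the convergence is quadratic (order 2).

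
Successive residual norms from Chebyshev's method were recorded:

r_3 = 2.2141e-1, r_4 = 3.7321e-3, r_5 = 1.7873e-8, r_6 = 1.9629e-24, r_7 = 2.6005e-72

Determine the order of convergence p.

Consecutive ratios: r_7/r_6 = 2.6005e-72/1.9629e-24 = 1.32483e-48, r_6/r_5 = 1.9629e-24/1.7873e-8 = 1.09825e-16.
p ≈ ln(1.32483e-48)/ln(1.09825e-16) = -110.2428/-36.7476 ≈ 3.00.
So the convergence is cubic (order 3).

3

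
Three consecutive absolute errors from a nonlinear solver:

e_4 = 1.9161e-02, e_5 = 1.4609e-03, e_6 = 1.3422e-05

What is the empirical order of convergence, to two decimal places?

1.82

p ≈ ln(e_6/e_5) / ln(e_5/e_4)
  = ln(1.3422e-05/1.4609e-03) / ln(1.4609e-03/1.9161e-02)
  = ln(0.00918749) / ln(0.0762434)
  = -4.68991 / -2.57382 ≈ 1.82216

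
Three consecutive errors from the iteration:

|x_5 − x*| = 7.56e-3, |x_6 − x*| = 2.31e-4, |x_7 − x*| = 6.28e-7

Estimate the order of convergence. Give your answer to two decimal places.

p ≈ ln(|x_7 − x*|/|x_6 − x*|) / ln(|x_6 − x*|/|x_5 − x*|)
  = ln(6.28e-7/2.31e-4) / ln(2.31e-4/7.56e-3)
  = ln(0.00271861) / ln(0.0305556)
  = -5.90763 / -3.48821 ≈ 1.69360

1.69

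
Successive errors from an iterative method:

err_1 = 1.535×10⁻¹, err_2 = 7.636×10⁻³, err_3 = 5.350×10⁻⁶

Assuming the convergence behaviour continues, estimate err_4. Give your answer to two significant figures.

1.2e-13

First estimate the order: p ≈ ln(err_3/err_2) / ln(err_2/err_1) = ln(5.350×10⁻⁶/7.636×10⁻³)/ln(7.636×10⁻³/1.535×10⁻¹) = ln(0.000700629)/ln(0.0497459) ≈ 2.4205.
Then err_4 ≈ err_3·(err_3/err_2)^p = 5.350×10⁻⁶·(0.000700629)^2.4205 = 5.350×10⁻⁶·2.31475e-08 ≈ 1.238e-13.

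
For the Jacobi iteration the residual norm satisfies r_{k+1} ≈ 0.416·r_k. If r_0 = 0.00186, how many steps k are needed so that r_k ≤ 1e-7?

12

After k steps, r_k ≈ 0.00186·0.416^k.
Need 0.416^k ≤ 1e-7/0.00186 = 5.37634e-05.
k ≥ ln(5.37634e-05)/ln(0.416) = -9.8309/-0.87707 = 11.209.
Smallest integer k = 12.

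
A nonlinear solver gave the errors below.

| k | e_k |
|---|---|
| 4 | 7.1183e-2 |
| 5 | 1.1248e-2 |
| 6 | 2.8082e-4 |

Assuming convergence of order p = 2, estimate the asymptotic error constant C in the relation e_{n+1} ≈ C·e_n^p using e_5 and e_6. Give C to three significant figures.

2.22

C ≈ e_6 / e_5^2
  = 2.8082e-4 / (1.1248e-2)^2
  = 2.8082e-4 / 0.000126518 ≈ 2.2196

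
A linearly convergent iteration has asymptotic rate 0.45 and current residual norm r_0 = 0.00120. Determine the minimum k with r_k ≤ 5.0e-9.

16

After k steps, r_k ≈ 0.00120·0.45^k.
Need 0.45^k ≤ 5.0e-9/0.00120 = 4.16667e-06.
k ≥ ln(4.16667e-06)/ln(0.45) = -12.3884/-0.79851 = 15.514.
Smallest integer k = 16.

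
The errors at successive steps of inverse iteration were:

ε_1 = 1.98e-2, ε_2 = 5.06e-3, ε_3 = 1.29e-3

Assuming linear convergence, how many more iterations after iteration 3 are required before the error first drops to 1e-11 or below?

14

Rate ρ ≈ ε_3/ε_2 = 1.29e-3/5.06e-3 = 0.2549.
After j more steps, ε_{3+j} ≈ 1.29e-3·ρ^j; need ρ^j ≤ 1e-11/1.29e-3 = 7.75194e-09.
j ≥ ln(7.75194e-09)/ln(0.2549) = -18.6753/-1.36688 = 13.663.
So 14 more iterations are needed.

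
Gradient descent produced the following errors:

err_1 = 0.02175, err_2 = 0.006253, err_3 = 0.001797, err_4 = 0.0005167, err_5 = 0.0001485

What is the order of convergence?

Consecutive ratios: err_5/err_4 = 0.0001485/0.0005167 = 0.287401, err_4/err_3 = 0.0005167/0.001797 = 0.287535.
p ≈ ln(0.287401)/ln(0.287535) = -1.2469/-1.2464 ≈ 1.00.
So the convergence is linear (order 1).

1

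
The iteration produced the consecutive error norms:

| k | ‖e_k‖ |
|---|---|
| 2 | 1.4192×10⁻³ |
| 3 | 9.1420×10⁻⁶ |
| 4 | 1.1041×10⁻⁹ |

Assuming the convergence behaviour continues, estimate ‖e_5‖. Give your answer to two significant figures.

1.1e-16

First estimate the order: p ≈ ln(‖e_4‖/‖e_3‖) / ln(‖e_3‖/‖e_2‖) = ln(1.1041×10⁻⁹/9.1420×10⁻⁶)/ln(9.1420×10⁻⁶/1.4192×10⁻³) = ln(0.000120772)/ln(0.00644166) ≈ 1.7882.
Then ‖e_5‖ ≈ ‖e_4‖·(‖e_4‖/‖e_3‖)^p = 1.1041×10⁻⁹·(0.000120772)^1.7882 = 1.1041×10⁻⁹·9.85762e-08 ≈ 1.088e-16.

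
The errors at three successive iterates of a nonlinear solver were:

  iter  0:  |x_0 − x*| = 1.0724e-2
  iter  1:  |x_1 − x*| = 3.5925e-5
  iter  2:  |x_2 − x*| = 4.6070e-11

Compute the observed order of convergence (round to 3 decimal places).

p ≈ ln(|x_2 − x*|/|x_1 − x*|) / ln(|x_1 − x*|/|x_0 − x*|)
  = ln(4.6070e-11/3.5925e-5) / ln(3.5925e-5/1.0724e-2)
  = ln(1.28239e-06) / ln(0.00334996)
  = -13.566785 / -5.698807 ≈ 2.380636

2.381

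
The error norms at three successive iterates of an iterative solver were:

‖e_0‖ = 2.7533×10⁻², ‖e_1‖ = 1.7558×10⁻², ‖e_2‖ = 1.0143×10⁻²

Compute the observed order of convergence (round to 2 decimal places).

1.22

p ≈ ln(‖e_2‖/‖e_1‖) / ln(‖e_1‖/‖e_0‖)
  = ln(1.0143×10⁻²/1.7558×10⁻²) / ln(1.7558×10⁻²/2.7533×10⁻²)
  = ln(0.577685) / ln(0.637707)
  = -0.54873 / -0.44988 ≈ 1.21973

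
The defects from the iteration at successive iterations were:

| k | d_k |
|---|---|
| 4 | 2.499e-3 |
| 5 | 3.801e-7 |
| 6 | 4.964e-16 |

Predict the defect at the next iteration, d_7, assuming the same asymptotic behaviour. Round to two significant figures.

1.1e-36

First estimate the order: p ≈ ln(d_6/d_5) / ln(d_5/d_4) = ln(4.964e-16/3.801e-7)/ln(3.801e-7/2.499e-3) = ln(1.30597e-09)/ln(0.000152101) ≈ 2.3270.
Then d_7 ≈ d_6·(d_6/d_5)^p = 4.964e-16·(1.30597e-09)^2.3270 = 4.964e-16·2.12215e-21 ≈ 1.053e-36.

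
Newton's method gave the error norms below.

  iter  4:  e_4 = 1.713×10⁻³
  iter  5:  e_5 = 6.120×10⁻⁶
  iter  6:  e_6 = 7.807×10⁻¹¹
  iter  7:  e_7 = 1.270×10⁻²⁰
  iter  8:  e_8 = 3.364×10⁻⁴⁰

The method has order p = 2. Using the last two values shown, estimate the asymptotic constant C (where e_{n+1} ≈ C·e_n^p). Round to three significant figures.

C ≈ e_8 / e_7^2
  = 3.364×10⁻⁴⁰ / (1.270×10⁻²⁰)^2
  = 3.364×10⁻⁴⁰ / 1.6129e-40 ≈ 2.0857

2.09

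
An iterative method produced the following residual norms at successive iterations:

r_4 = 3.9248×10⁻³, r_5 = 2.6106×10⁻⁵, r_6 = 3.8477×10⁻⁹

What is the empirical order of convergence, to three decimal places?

1.760

p ≈ ln(r_6/r_5) / ln(r_5/r_4)
  = ln(3.8477×10⁻⁹/2.6106×10⁻⁵) / ln(2.6106×10⁻⁵/3.9248×10⁻³)
  = ln(0.000147388) / ln(0.00665155)
  = -8.822442 / -5.012905 ≈ 1.759946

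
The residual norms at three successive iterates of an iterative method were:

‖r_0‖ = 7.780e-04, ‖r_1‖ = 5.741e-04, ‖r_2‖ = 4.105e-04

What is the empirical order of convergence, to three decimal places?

p ≈ ln(‖r_2‖/‖r_1‖) / ln(‖r_1‖/‖r_0‖)
  = ln(4.105e-04/5.741e-04) / ln(5.741e-04/7.780e-04)
  = ln(0.715032) / ln(0.737918)
  = -0.335428 / -0.303923 ≈ 1.103661

1.104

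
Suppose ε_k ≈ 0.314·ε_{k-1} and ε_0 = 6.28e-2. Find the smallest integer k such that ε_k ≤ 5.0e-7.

After k steps, ε_k ≈ 6.28e-2·0.314^k.
Need 0.314^k ≤ 5.0e-7/6.28e-2 = 7.96178e-06.
k ≥ ln(7.96178e-06)/ln(0.314) = -11.7409/-1.15836 = 10.136.
Smallest integer k = 11.

11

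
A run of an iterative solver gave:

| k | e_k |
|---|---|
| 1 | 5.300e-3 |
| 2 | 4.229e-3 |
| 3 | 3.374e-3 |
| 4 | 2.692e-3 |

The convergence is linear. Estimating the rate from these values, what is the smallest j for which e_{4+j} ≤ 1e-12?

Rate ρ ≈ e_4/e_3 = 2.692e-3/3.374e-3 = 0.7979.
After j more steps, e_{4+j} ≈ 2.692e-3·ρ^j; need ρ^j ≤ 1e-12/2.692e-3 = 3.71471e-10.
j ≥ ln(3.71471e-10)/ln(0.7979) = -21.7136/-0.22577 = 96.176.
So 97 more iterations are needed.

97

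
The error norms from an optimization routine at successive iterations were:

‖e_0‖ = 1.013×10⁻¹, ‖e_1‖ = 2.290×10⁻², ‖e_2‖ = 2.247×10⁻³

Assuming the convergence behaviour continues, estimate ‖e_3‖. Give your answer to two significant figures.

6.0e-5

First estimate the order: p ≈ ln(‖e_2‖/‖e_1‖) / ln(‖e_1‖/‖e_0‖) = ln(2.247×10⁻³/2.290×10⁻²)/ln(2.290×10⁻²/1.013×10⁻¹) = ln(0.0981223)/ln(0.226061) ≈ 1.5613.
Then ‖e_3‖ ≈ ‖e_2‖·(‖e_2‖/‖e_1‖)^p = 2.247×10⁻³·(0.0981223)^1.5613 = 2.247×10⁻³·0.0266592 ≈ 5.99e-05.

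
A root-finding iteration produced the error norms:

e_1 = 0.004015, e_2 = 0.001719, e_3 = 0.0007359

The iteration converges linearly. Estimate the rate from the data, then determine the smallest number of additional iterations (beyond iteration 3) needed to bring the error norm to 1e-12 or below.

Rate ρ ≈ e_3/e_2 = 0.0007359/0.001719 = 0.4281.
After j more steps, e_{3+j} ≈ 0.0007359·ρ^j; need ρ^j ≤ 1e-12/0.0007359 = 1.35888e-09.
j ≥ ln(1.35888e-09)/ln(0.4281) = -20.4166/-0.84840 = 24.065.
So 25 more iterations are needed.

25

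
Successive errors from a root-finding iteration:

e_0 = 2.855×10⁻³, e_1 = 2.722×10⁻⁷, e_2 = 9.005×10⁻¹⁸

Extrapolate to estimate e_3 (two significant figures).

4.3e-45

First estimate the order: p ≈ ln(e_2/e_1) / ln(e_1/e_0) = ln(9.005×10⁻¹⁸/2.722×10⁻⁷)/ln(2.722×10⁻⁷/2.855×10⁻³) = ln(3.30823e-11)/ln(9.53415e-05) ≈ 2.6066.
Then e_3 ≈ e_2·(e_2/e_1)^p = 9.005×10⁻¹⁸·(3.30823e-11)^2.6066 = 9.005×10⁻¹⁸·4.80594e-28 ≈ 4.328e-45.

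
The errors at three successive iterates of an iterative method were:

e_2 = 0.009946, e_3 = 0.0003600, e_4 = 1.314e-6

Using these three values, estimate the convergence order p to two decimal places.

p ≈ ln(e_4/e_3) / ln(e_3/e_2)
  = ln(1.314e-6/0.0003600) / ln(0.0003600/0.009946)
  = ln(0.00365) / ln(0.0361955)
  = -5.61303 / -3.31882 ≈ 1.69127

1.69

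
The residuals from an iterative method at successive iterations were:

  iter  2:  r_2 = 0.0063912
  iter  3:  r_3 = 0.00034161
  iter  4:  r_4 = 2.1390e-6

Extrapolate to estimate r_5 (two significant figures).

First estimate the order: p ≈ ln(r_4/r_3) / ln(r_3/r_2) = ln(2.1390e-6/0.00034161)/ln(0.00034161/0.0063912) = ln(0.00626153)/ln(0.0534501) ≈ 1.7321.
Then r_5 ≈ r_4·(r_4/r_3)^p = 2.1390e-6·(0.00626153)^1.7321 = 2.1390e-6·0.000152627 ≈ 3.265e-10.

3.3e-10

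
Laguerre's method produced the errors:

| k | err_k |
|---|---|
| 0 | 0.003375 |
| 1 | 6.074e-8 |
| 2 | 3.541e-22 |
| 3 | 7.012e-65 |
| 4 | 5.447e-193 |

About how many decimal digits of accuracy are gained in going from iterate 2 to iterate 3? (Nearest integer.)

43

Digits gained ≈ log₁₀(err_2/err_3) = log₁₀(3.541e-22/7.012e-65) = log₁₀(5.04991e+42) ≈ 42.703.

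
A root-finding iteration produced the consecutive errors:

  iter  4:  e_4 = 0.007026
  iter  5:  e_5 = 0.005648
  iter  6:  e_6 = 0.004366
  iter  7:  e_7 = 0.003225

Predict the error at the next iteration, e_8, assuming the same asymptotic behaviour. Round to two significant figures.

First estimate the order: p ≈ ln(e_7/e_6) / ln(e_6/e_5) = ln(0.003225/0.004366)/ln(0.004366/0.005648) = ln(0.738662)/ln(0.773017) ≈ 1.1766.
Then e_8 ≈ e_7·(e_7/e_6)^p = 0.003225·(0.738662)^1.1766 = 0.003225·0.700186 ≈ 0.002258.

2.3e-3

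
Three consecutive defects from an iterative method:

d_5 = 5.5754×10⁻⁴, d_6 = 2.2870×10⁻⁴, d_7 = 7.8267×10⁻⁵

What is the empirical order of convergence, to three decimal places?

1.203

p ≈ ln(d_7/d_6) / ln(d_6/d_5)
  = ln(7.8267×10⁻⁵/2.2870×10⁻⁴) / ln(2.2870×10⁻⁴/5.5754×10⁻⁴)
  = ln(0.342226) / ln(0.410195)
  = -1.072284 / -0.891123 ≈ 1.203295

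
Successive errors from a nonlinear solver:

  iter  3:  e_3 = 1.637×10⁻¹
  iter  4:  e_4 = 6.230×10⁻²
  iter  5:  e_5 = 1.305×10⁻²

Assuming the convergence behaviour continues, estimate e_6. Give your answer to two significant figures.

First estimate the order: p ≈ ln(e_5/e_4) / ln(e_4/e_3) = ln(1.305×10⁻²/6.230×10⁻²)/ln(6.230×10⁻²/1.637×10⁻¹) = ln(0.20947)/ln(0.380574) ≈ 1.6181.
Then e_6 ≈ e_5·(e_5/e_4)^p = 1.305×10⁻²·(0.20947)^1.6181 = 1.305×10⁻²·0.079709 ≈ 0.00104.

1.0e-3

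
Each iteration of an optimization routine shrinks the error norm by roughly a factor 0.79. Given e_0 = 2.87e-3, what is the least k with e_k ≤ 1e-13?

103

After k steps, e_k ≈ 2.87e-3·0.79^k.
Need 0.79^k ≤ 1e-13/2.87e-3 = 3.48432e-11.
k ≥ ln(3.48432e-11)/ln(0.79) = -24.0802/-0.23572 = 102.156.
Smallest integer k = 103.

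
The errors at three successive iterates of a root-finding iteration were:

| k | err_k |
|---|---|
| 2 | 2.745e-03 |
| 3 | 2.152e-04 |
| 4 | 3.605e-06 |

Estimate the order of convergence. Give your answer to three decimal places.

p ≈ ln(err_4/err_3) / ln(err_3/err_2)
  = ln(3.605e-06/2.152e-04) / ln(2.152e-04/2.745e-03)
  = ln(0.0167519) / ln(0.0783971)
  = -4.089244 / -2.545968 ≈ 1.606165

1.606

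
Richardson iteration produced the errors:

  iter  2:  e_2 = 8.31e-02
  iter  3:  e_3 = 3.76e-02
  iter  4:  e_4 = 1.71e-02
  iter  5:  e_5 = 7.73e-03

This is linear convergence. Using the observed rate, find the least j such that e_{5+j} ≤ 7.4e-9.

Rate ρ ≈ e_5/e_4 = 7.73e-03/1.71e-02 = 0.4520.
After j more steps, e_{5+j} ≈ 7.73e-03·ρ^j; need ρ^j ≤ 7.4e-9/7.73e-03 = 9.57309e-07.
j ≥ ln(9.57309e-07)/ln(0.4520) = -13.8591/-0.79407 = 17.453.
So 18 more iterations are needed.

18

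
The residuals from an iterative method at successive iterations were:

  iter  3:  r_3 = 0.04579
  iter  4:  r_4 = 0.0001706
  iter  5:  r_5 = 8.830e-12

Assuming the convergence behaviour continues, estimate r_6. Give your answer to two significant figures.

First estimate the order: p ≈ ln(r_5/r_4) / ln(r_4/r_3) = ln(8.830e-12/0.0001706)/ln(0.0001706/0.04579) = ln(5.17585e-08)/ln(0.0037257) ≈ 2.9999.
Then r_6 ≈ r_5·(r_5/r_4)^p = 8.830e-12·(5.17585e-08)^2.9999 = 8.830e-12·1.38891e-22 ≈ 1.226e-33.

1.2e-33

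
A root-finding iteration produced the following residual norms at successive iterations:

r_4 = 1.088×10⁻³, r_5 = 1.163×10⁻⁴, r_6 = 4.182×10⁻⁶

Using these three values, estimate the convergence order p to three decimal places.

p ≈ ln(r_6/r_5) / ln(r_5/r_4)
  = ln(4.182×10⁻⁶/1.163×10⁻⁴) / ln(1.163×10⁻⁴/1.088×10⁻³)
  = ln(0.0359587) / ln(0.106893)
  = -3.325384 / -2.235927 ≈ 1.487251

1.487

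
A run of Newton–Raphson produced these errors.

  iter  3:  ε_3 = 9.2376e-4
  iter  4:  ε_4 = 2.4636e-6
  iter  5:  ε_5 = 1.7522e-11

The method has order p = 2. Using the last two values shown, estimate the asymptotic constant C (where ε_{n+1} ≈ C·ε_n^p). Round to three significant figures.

2.89

C ≈ ε_5 / ε_4^2
  = 1.7522e-11 / (2.4636e-6)^2
  = 1.7522e-11 / 6.06932e-12 ≈ 2.887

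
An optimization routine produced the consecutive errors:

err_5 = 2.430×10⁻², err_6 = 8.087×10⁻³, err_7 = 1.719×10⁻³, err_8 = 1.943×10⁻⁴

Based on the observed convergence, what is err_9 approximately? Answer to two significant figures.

First estimate the order: p ≈ ln(err_8/err_7) / ln(err_7/err_6) = ln(1.943×10⁻⁴/1.719×10⁻³)/ln(1.719×10⁻³/8.087×10⁻³) = ln(0.113031)/ln(0.212563) ≈ 1.4079.
Then err_9 ≈ err_8·(err_8/err_7)^p = 1.943×10⁻⁴·(0.113031)^1.4079 = 1.943×10⁻⁴·0.0464512 ≈ 9.025e-06.

9.0e-6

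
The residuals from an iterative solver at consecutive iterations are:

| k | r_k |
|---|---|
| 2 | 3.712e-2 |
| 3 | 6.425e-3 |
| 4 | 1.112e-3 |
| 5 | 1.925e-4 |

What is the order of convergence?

Consecutive ratios: r_5/r_4 = 1.925e-4/1.112e-3 = 0.173112, r_4/r_3 = 1.112e-3/6.425e-3 = 0.173074.
p ≈ ln(0.173112)/ln(0.173074) = -1.7538/-1.7540 ≈ 1.00.
So the convergence is linear (order 1).

1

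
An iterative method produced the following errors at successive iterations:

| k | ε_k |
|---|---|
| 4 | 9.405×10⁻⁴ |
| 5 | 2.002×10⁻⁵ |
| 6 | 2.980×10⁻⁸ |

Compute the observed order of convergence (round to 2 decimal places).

p ≈ ln(ε_6/ε_5) / ln(ε_5/ε_4)
  = ln(2.980×10⁻⁸/2.002×10⁻⁵) / ln(2.002×10⁻⁵/9.405×10⁻⁴)
  = ln(0.00148851) / ln(0.0212865)
  = -6.50998 / -3.84968 ≈ 1.69104

1.69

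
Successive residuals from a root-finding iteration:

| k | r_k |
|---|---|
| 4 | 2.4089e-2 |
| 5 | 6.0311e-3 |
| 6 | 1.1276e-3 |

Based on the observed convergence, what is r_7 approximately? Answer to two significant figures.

1.5e-4

First estimate the order: p ≈ ln(r_6/r_5) / ln(r_5/r_4) = ln(1.1276e-3/6.0311e-3)/ln(6.0311e-3/2.4089e-2) = ln(0.186964)/ln(0.250367) ≈ 1.2109.
Then r_7 ≈ r_6·(r_6/r_5)^p = 1.1276e-3·(0.186964)^1.2109 = 1.1276e-3·0.131272 ≈ 0.000148.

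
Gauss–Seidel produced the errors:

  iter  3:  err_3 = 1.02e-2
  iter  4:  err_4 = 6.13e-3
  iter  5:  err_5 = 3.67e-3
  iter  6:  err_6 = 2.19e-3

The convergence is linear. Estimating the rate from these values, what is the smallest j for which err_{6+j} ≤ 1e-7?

20

Rate ρ ≈ err_6/err_5 = 2.19e-3/3.67e-3 = 0.5967.
After j more steps, err_{6+j} ≈ 2.19e-3·ρ^j; need ρ^j ≤ 1e-7/2.19e-3 = 4.56621e-05.
j ≥ ln(4.56621e-05)/ln(0.5967) = -9.9942/-0.51634 = 19.356.
So 20 more iterations are needed.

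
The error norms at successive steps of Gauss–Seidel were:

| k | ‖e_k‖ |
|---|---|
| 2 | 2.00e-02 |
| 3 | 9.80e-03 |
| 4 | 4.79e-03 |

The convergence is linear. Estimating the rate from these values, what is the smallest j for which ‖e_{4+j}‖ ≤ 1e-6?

Rate ρ ≈ ‖e_4‖/‖e_3‖ = 4.79e-03/9.80e-03 = 0.4888.
After j more steps, ‖e_{4+j}‖ ≈ 4.79e-03·ρ^j; need ρ^j ≤ 1e-6/4.79e-03 = 0.000208768.
j ≥ ln(0.000208768)/ln(0.4888) = -8.4743/-0.71580 = 11.839.
So 12 more iterations are needed.

12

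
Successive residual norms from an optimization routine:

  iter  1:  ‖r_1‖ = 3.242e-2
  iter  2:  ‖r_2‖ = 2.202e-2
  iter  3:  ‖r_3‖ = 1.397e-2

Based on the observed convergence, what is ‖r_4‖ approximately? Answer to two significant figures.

First estimate the order: p ≈ ln(‖r_3‖/‖r_2‖) / ln(‖r_2‖/‖r_1‖) = ln(1.397e-2/2.202e-2)/ln(2.202e-2/3.242e-2) = ln(0.634423)/ln(0.67921) ≈ 1.1763.
Then ‖r_4‖ ≈ ‖r_3‖·(‖r_3‖/‖r_2‖)^p = 1.397e-2·(0.634423)^1.1763 = 1.397e-2·0.585515 ≈ 0.00818.

8.2e-3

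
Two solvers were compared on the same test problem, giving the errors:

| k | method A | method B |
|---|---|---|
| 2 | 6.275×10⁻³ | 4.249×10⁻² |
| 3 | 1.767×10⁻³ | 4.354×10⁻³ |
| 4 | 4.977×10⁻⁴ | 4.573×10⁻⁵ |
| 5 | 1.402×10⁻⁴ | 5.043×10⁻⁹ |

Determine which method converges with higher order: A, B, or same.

Method A: p ≈ ln(1.402×10⁻⁴/4.977×10⁻⁴)/ln(4.977×10⁻⁴/1.767×10⁻³) ≈ 1.00.
Method B: p ≈ ln(5.043×10⁻⁹/4.573×10⁻⁵)/ln(4.573×10⁻⁵/4.354×10⁻³) ≈ 2.00.
Method B has the higher order (≈2.0 vs ≈1.0).

B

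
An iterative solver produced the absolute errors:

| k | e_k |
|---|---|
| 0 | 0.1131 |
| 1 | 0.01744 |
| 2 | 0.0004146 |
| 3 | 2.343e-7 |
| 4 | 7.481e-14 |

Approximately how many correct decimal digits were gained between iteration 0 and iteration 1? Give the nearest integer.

Digits gained ≈ log₁₀(e_0/e_1) = log₁₀(0.1131/0.01744) = log₁₀(6.48509) ≈ 0.812.

1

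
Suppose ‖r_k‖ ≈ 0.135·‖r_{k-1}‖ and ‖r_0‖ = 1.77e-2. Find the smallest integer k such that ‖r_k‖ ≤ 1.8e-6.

After k steps, ‖r_k‖ ≈ 1.77e-2·0.135^k.
Need 0.135^k ≤ 1.8e-6/1.77e-2 = 0.000101695.
k ≥ ln(0.000101695)/ln(0.135) = -9.1935/-2.00248 = 4.591.
Smallest integer k = 5.

5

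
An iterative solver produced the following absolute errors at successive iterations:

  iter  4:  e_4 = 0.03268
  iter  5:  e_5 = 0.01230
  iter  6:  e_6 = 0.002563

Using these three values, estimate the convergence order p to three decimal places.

1.605

p ≈ ln(e_6/e_5) / ln(e_5/e_4)
  = ln(0.002563/0.01230) / ln(0.01230/0.03268)
  = ln(0.208374) / ln(0.376377)
  = -1.568421 / -0.977164 ≈ 1.605074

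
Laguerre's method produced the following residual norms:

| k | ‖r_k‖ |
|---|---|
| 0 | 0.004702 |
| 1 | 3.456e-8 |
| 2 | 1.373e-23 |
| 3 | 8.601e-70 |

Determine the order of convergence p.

3

Consecutive ratios: ‖r_3‖/‖r_2‖ = 8.601e-70/1.373e-23 = 6.26438e-47, ‖r_2‖/‖r_1‖ = 1.373e-23/3.456e-8 = 3.9728e-16.
p ≈ ln(6.26438e-47)/ln(3.9728e-16) = -106.3866/-35.4619 ≈ 3.00.
So the convergence is cubic (order 3).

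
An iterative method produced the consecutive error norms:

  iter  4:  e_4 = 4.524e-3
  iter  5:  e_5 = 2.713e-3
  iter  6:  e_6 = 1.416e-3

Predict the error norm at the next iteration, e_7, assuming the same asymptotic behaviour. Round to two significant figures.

First estimate the order: p ≈ ln(e_6/e_5) / ln(e_5/e_4) = ln(1.416e-3/2.713e-3)/ln(2.713e-3/4.524e-3) = ln(0.521931)/ln(0.599691) ≈ 1.2716.
Then e_7 ≈ e_6·(e_6/e_5)^p = 1.416e-3·(0.521931)^1.2716 = 1.416e-3·0.437438 ≈ 0.0006194.

6.2e-4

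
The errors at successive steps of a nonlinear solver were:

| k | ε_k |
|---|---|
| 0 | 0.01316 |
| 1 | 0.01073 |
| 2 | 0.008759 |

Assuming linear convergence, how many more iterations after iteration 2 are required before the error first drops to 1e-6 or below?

45

Rate ρ ≈ ε_2/ε_1 = 0.008759/0.01073 = 0.8163.
After j more steps, ε_{2+j} ≈ 0.008759·ρ^j; need ρ^j ≤ 1e-6/0.008759 = 0.000114168.
j ≥ ln(0.000114168)/ln(0.8163) = -9.0778/-0.20297 = 44.725.
So 45 more iterations are needed.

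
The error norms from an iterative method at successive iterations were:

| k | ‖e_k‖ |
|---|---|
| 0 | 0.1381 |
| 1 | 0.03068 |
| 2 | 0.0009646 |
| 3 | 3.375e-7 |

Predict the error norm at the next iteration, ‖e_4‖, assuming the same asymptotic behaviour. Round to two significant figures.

3.8e-15

First estimate the order: p ≈ ln(‖e_3‖/‖e_2‖) / ln(‖e_2‖/‖e_1‖) = ln(3.375e-7/0.0009646)/ln(0.0009646/0.03068) = ln(0.000349886)/ln(0.0314407) ≈ 2.3002.
Then ‖e_4‖ ≈ ‖e_3‖·(‖e_3‖/‖e_2‖)^p = 3.375e-7·(0.000349886)^2.3002 = 3.375e-7·1.1229e-08 ≈ 3.79e-15.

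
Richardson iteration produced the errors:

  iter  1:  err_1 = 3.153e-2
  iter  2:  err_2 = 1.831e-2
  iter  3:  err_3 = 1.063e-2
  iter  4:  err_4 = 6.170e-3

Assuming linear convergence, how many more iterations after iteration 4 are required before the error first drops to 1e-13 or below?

46

Rate ρ ≈ err_4/err_3 = 6.170e-3/1.063e-2 = 0.5804.
After j more steps, err_{4+j} ≈ 6.170e-3·ρ^j; need ρ^j ≤ 1e-13/6.170e-3 = 1.62075e-11.
j ≥ ln(1.62075e-11)/ln(0.5804) = -24.8455/-0.54404 = 45.669.
So 46 more iterations are needed.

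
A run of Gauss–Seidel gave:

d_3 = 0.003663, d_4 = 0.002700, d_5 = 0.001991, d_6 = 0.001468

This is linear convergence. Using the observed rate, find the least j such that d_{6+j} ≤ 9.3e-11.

55

Rate ρ ≈ d_6/d_5 = 0.001468/0.001991 = 0.7373.
After j more steps, d_{6+j} ≈ 0.001468·ρ^j; need ρ^j ≤ 9.3e-11/0.001468 = 6.33515e-08.
j ≥ ln(6.33515e-08)/ln(0.7373) = -16.5746/-0.30476 = 54.386.
So 55 more iterations are needed.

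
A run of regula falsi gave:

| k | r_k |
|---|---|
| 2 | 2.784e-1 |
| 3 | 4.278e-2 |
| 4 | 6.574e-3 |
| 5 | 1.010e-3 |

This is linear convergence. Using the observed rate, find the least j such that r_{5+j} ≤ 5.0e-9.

7

Rate ρ ≈ r_5/r_4 = 1.010e-3/6.574e-3 = 0.1536.
After j more steps, r_{5+j} ≈ 1.010e-3·ρ^j; need ρ^j ≤ 5.0e-9/1.010e-3 = 4.9505e-06.
j ≥ ln(4.9505e-06)/ln(0.1536) = -12.2160/-1.87340 = 6.521.
So 7 more iterations are needed.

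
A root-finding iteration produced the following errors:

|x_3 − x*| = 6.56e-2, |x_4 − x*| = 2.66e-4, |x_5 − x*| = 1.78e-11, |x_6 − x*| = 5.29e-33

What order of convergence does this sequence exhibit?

Consecutive ratios: |x_6 − x*|/|x_5 − x*| = 5.29e-33/1.78e-11 = 2.97191e-22, |x_5 − x*|/|x_4 − x*| = 1.78e-11/2.66e-4 = 6.69173e-08.
p ≈ ln(2.97191e-22)/ln(6.69173e-08) = -49.5677/-16.5198 ≈ 3.00.
So the convergence is cubic (order 3).

3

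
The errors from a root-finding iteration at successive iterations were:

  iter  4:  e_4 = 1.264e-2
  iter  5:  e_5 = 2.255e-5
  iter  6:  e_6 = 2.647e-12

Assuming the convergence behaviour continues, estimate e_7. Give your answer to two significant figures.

First estimate the order: p ≈ ln(e_6/e_5) / ln(e_5/e_4) = ln(2.647e-12/2.255e-5)/ln(2.255e-5/1.264e-2) = ln(1.17384e-07)/ln(0.00178402) ≈ 2.5214.
Then e_7 ≈ e_6·(e_6/e_5)^p = 2.647e-12·(1.17384e-07)^2.5214 = 2.647e-12·3.35515e-18 ≈ 8.881e-30.

8.9e-30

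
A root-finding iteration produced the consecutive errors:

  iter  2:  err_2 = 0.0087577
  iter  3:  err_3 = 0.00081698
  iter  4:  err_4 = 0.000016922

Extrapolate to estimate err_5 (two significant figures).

First estimate the order: p ≈ ln(err_4/err_3) / ln(err_3/err_2) = ln(0.000016922/0.00081698)/ln(0.00081698/0.0087577) = ln(0.0207129)/ln(0.0932871) ≈ 1.6344.
Then err_5 ≈ err_4·(err_4/err_3)^p = 0.000016922·(0.0207129)^1.6344 = 0.000016922·0.00177037 ≈ 2.996e-08.

3.0e-8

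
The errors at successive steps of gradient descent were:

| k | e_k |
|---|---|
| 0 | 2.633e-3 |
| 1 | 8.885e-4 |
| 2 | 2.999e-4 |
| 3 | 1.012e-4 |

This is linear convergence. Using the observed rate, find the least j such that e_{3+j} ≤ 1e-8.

9

Rate ρ ≈ e_3/e_2 = 1.012e-4/2.999e-4 = 0.3374.
After j more steps, e_{3+j} ≈ 1.012e-4·ρ^j; need ρ^j ≤ 1e-8/1.012e-4 = 9.88142e-05.
j ≥ ln(9.88142e-05)/ln(0.3374) = -9.2223/-1.08649 = 8.488.
So 9 more iterations are needed.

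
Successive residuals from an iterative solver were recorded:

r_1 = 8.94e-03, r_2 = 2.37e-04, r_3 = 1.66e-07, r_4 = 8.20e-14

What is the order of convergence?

2

Consecutive ratios: r_4/r_3 = 8.20e-14/1.66e-07 = 4.93976e-07, r_3/r_2 = 1.66e-07/2.37e-04 = 0.000700422.
p ≈ ln(4.93976e-07)/ln(0.000700422) = -14.5208/-7.2638 ≈ 2.00.
So the convergence is quadratic (order 2).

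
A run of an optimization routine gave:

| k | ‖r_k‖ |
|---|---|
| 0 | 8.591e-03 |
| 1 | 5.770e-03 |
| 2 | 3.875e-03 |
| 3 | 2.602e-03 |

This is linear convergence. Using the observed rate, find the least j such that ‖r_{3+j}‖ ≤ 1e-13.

Rate ρ ≈ ‖r_3‖/‖r_2‖ = 2.602e-03/3.875e-03 = 0.6715.
After j more steps, ‖r_{3+j}‖ ≈ 2.602e-03·ρ^j; need ρ^j ≤ 1e-13/2.602e-03 = 3.8432e-11.
j ≥ ln(3.8432e-11)/ln(0.6715) = -23.9821/-0.39824 = 60.220.
So 61 more iterations are needed.

61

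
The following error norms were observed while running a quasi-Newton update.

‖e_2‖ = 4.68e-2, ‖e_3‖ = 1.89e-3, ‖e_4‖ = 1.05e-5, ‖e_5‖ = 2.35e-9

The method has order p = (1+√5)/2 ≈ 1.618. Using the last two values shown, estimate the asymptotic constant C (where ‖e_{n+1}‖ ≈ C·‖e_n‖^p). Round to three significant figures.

0.267

C ≈ ‖e_5‖ / ‖e_4‖^1.618
  = 2.35e-9 / (1.05e-5)^1.618
  = 2.35e-9 / 8.79598e-09 ≈ 0.26717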